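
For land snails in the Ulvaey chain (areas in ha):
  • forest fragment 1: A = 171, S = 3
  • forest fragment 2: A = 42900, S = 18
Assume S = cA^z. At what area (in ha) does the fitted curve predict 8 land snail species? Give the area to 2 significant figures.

z = ln(18/3) / ln(42900/171) = 1.7918 / 5.5250 = 0.3243
c = 3 / 171^0.3243 = 3 / 5.299 = 0.5662
A = (8/0.5662)^(1/0.3243) ⇒ ln A = ln(14.13)/0.3243 = 8.1661
A = e^8.1661 ≈ 3520 ha

3500 ha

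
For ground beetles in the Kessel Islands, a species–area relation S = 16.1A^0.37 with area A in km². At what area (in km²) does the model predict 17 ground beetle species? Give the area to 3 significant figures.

1.16 km²

17 = 16.1 × A^0.37  ⇒  A^0.37 = 17/16.1 = 1.056
ln A = ln(1.056) / 0.37 = 0.0544 / 0.37 = 0.1470
A = e^0.1470 ≈ 1.158 km²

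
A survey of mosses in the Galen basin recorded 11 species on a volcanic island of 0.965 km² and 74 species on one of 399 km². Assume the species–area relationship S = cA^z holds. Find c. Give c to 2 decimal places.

z = ln(S₂/S₁) / ln(A₂/A₁) = ln(74/11) / ln(399/0.965) = 1.9062 / 6.0246 = 0.3164
c = S₁ / A₁^z = 11 / 0.965^0.3164 = 11 / 0.9888 = 11.12

11.12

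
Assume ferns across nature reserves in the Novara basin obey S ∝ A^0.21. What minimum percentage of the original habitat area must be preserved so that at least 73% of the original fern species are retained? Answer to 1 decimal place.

22.3%

Need (A_new/A_old)^0.21 = 0.73, so A_new/A_old = 0.73^(1/0.21) = 0.73^4.762
ln(A_new/A_old) = ln 0.73 / 0.21 = -0.3147 / 0.21 = -1.4986
A_new/A_old = e^-1.4986 ≈ 0.2234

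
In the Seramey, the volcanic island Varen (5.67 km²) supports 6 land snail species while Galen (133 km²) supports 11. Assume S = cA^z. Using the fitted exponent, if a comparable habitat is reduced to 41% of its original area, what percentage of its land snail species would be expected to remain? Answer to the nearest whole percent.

z = ln(11/6) / ln(133/5.67) = 0.6061 / 3.1552 = 0.1921
S_new/S_old = (A_new/A_old)^z = 0.41^0.1921 = exp(0.1921 × -0.8916) = 0.8426

84%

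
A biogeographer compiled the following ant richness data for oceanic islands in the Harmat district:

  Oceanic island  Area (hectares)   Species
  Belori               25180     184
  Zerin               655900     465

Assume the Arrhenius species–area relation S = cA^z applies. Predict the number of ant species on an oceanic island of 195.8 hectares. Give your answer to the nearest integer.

z = ln(465/184) / ln(655900/25180) = 0.9271 / 3.2600 = 0.2844
c = 184 / 25180^0.2844 = 184 / 17.85 = 10.31
S₃ = 10.31 × 195.8^0.2844 = 10.31 × 4.485 ≈ 46.23

46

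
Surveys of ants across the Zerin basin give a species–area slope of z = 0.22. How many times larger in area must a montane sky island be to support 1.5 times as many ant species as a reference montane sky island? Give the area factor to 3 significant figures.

(A₂/A₁)^0.22 = 1.5, so A₂/A₁ = 1.5^(1/0.22) = 1.5^4.545
ln(A₂/A₁) = ln 1.5 / 0.22 = 0.4055 / 0.22 = 1.8430
A₂/A₁ = e^1.8430 ≈ 6.316

6.32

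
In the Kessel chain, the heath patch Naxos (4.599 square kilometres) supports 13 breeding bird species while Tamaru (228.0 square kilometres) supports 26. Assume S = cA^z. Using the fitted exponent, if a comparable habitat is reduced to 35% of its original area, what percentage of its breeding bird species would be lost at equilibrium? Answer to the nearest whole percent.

z = ln(26/13) / ln(228/4.599) = 0.6931 / 3.9035 = 0.1776
S_new/S_old = (A_new/A_old)^z = 0.35^0.1776 = exp(0.1776 × -1.0498) = 0.8299
Fraction lost = 1 − 0.8299 = 0.1701

17%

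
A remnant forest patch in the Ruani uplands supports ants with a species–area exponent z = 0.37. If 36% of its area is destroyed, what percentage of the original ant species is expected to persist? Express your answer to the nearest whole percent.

S_new/S_old = (A_new/A_old)^z = 0.64^0.37
= exp(0.37 × ln 0.64) = exp(0.37 × -0.4463) = exp(-0.1651) ≈ 0.8478

85%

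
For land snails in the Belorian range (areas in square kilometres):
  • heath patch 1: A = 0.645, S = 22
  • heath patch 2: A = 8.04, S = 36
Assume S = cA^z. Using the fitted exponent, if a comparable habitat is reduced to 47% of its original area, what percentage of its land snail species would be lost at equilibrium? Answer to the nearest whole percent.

z = ln(36/22) / ln(8.04/0.645) = 0.4925 / 2.5229 = 0.1952
S_new/S_old = (A_new/A_old)^z = 0.47^0.1952 = exp(0.1952 × -0.7550) = 0.863
Fraction lost = 1 − 0.863 = 0.137

14%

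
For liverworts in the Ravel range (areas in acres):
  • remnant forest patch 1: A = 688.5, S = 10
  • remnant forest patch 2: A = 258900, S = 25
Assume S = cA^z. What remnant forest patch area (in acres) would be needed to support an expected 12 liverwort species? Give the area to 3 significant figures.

z = ln(25/10) / ln(258900/688.5) = 0.9163 / 5.9297 = 0.1545
c = 10 / 688.5^0.1545 = 10 / 2.745 = 3.643
A = (12/3.643)^(1/0.1545) ⇒ ln A = ln(3.294)/0.1545 = 7.7144
A = e^7.7144 ≈ 2240 acres

2240 acres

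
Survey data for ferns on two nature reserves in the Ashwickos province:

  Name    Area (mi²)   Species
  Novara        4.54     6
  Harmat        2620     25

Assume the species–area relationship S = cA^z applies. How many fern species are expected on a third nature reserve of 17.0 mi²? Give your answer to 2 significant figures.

8.1

z = ln(25/6) / ln(2620/4.54) = 1.4271 / 6.3580 = 0.2245
c = 6 / 4.54^0.2245 = 6 / 1.404 = 4.272
S₃ = 4.272 × 17^0.2245 = 4.272 × 1.889 ≈ 8.07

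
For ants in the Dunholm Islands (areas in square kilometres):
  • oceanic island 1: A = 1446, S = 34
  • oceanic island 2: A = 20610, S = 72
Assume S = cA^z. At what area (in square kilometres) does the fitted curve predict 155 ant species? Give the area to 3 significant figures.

311000 square kilometres

z = ln(72/34) / ln(20610/1446) = 0.7503 / 2.6570 = 0.2824
c = 34 / 1446^0.2824 = 34 / 7.806 = 4.356
A = (155/4.356)^(1/0.2824) ⇒ ln A = ln(35.58)/0.2824 = 12.6488
A = e^12.6488 ≈ 311381 square kilometres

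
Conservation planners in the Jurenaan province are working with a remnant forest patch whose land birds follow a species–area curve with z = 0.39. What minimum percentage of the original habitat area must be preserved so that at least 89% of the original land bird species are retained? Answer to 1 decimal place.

74.2%

Need (A_new/A_old)^0.39 = 0.89, so A_new/A_old = 0.89^(1/0.39) = 0.89^2.564
ln(A_new/A_old) = ln 0.89 / 0.39 = -0.1165 / 0.39 = -0.2988
A_new/A_old = e^-0.2988 ≈ 0.7417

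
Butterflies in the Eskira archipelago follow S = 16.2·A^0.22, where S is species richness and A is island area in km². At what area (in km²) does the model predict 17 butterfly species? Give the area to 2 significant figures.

1.2 km²

17 = 16.2 × A^0.22  ⇒  A^0.22 = 17/16.2 = 1.049
ln A = ln(1.049) / 0.22 = 0.0482 / 0.22 = 0.2191
A = e^0.2191 ≈ 1.245 km²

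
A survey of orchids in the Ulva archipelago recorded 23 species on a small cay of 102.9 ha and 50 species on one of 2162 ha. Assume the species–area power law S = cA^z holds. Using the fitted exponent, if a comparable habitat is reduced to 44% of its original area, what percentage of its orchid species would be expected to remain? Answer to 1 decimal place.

81.1%

z = ln(50/23) / ln(2162/102.9) = 0.7765 / 3.0450 = 0.2550
S_new/S_old = (A_new/A_old)^z = 0.44^0.2550 = exp(0.2550 × -0.8210) = 0.8111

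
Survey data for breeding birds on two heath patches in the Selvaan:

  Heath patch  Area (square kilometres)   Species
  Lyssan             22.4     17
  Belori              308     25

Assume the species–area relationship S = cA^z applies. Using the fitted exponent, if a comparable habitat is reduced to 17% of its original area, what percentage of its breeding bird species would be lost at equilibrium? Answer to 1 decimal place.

z = ln(25/17) / ln(308/22.4) = 0.3857 / 2.6210 = 0.1471
S_new/S_old = (A_new/A_old)^z = 0.17^0.1471 = exp(0.1471 × -1.7720) = 0.7705
Fraction lost = 1 − 0.7705 = 0.2295

23.0%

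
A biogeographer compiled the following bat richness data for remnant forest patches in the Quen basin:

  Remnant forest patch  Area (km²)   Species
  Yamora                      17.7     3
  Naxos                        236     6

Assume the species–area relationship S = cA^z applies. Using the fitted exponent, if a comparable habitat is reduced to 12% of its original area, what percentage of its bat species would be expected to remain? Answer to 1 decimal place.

z = ln(6/3) / ln(236/17.7) = 0.6931 / 2.5903 = 0.2676
S_new/S_old = (A_new/A_old)^z = 0.12^0.2676 = exp(0.2676 × -2.1203) = 0.567

56.7%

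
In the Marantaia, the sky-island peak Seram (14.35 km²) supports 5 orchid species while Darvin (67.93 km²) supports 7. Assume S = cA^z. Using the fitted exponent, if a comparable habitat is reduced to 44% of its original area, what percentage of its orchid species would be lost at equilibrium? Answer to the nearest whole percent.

16%

z = ln(7/5) / ln(67.93/14.35) = 0.3365 / 1.5547 = 0.2164
S_new/S_old = (A_new/A_old)^z = 0.44^0.2164 = exp(0.2164 × -0.8210) = 0.8372
Fraction lost = 1 − 0.8372 = 0.1628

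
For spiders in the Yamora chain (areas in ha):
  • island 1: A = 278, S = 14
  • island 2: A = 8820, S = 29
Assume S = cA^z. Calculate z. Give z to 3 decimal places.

Taking logs: ln S = ln c + z ln A, so z = (ln S₂ − ln S₁)/(ln A₂ − ln A₁).
z = ln(29/14) / ln(8820/278) = ln(2.071) / ln(31.73) = 0.7282 / 3.4572 = 0.2106

0.211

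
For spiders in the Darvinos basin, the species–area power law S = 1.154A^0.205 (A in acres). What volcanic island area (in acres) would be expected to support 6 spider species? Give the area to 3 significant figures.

3110 acres

6 = 1.154 × A^0.205  ⇒  A^0.205 = 6/1.154 = 5.199
ln A = ln(5.199) / 0.205 = 1.6485 / 0.205 = 8.0416
A = e^8.0416 ≈ 3108 acres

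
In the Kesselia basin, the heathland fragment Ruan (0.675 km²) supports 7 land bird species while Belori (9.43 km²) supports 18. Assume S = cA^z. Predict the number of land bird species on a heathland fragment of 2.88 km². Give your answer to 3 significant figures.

z = ln(18/7) / ln(9.43/0.675) = 0.9445 / 2.6369 = 0.3582
c = 7 / 0.675^0.3582 = 7 / 0.8687 = 8.058
S₃ = 8.058 × 2.88^0.3582 = 8.058 × 1.461 ≈ 11.77

11.8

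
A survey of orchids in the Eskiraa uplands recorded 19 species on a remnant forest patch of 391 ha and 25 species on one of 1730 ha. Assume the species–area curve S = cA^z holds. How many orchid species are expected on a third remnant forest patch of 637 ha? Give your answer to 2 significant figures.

z = ln(25/19) / ln(1730/391) = 0.2744 / 1.4872 = 0.1845
c = 19 / 391^0.1845 = 19 / 3.009 = 6.315
S₃ = 6.315 × 637^0.1845 = 6.315 × 3.292 ≈ 20.79

21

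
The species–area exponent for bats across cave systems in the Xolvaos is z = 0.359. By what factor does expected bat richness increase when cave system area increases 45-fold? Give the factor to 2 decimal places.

S₂/S₁ = (A₂/A₁)^z = 45^0.359
ln(S₂/S₁) = 0.359 × ln 45 = 0.359 × 3.8067 = 1.3666
S₂/S₁ = e^1.3666 ≈ 3.922

3.92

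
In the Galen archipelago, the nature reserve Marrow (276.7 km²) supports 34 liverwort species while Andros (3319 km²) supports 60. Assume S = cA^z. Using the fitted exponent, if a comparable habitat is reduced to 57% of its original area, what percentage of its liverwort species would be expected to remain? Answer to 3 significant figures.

z = ln(60/34) / ln(3319/276.7) = 0.5680 / 2.4845 = 0.2286
S_new/S_old = (A_new/A_old)^z = 0.57^0.2286 = exp(0.2286 × -0.5621) = 0.8794

87.9%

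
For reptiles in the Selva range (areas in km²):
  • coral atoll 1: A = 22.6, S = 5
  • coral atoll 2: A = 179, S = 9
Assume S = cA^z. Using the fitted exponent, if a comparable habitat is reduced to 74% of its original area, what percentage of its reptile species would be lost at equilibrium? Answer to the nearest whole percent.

8%

z = ln(9/5) / ln(179/22.6) = 0.5878 / 2.0694 = 0.2840
S_new/S_old = (A_new/A_old)^z = 0.74^0.2840 = exp(0.2840 × -0.3011) = 0.918
Fraction lost = 1 − 0.918 = 0.08197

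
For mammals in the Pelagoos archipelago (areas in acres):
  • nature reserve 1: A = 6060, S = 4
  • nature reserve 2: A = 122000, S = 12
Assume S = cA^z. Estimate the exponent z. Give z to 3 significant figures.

Taking logs: ln S = ln c + z ln A, so z = (ln S₂ − ln S₁)/(ln A₂ − ln A₁).
z = ln(12/4) / ln(122000/6060) = ln(3) / ln(20.13) = 1.0986 / 3.0023 = 0.3659

0.366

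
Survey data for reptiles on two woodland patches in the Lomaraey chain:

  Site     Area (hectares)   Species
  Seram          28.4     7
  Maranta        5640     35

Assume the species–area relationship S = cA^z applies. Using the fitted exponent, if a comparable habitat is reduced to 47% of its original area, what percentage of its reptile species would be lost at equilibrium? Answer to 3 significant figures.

z = ln(35/7) / ln(5640/28.4) = 1.6094 / 5.2913 = 0.3042
S_new/S_old = (A_new/A_old)^z = 0.47^0.3042 = exp(0.3042 × -0.7550) = 0.7948
Fraction lost = 1 − 0.7948 = 0.2052

20.5%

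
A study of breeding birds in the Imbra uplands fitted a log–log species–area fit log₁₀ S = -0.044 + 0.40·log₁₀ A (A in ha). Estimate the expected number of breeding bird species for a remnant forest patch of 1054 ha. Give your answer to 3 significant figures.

14.6

S = 0.9036 × 1054^0.4
ln S = ln 0.9036 + 0.4 × ln 1054 = -0.1013 + 0.4 × 6.9603 = 2.6828
S = e^2.6828 ≈ 14.63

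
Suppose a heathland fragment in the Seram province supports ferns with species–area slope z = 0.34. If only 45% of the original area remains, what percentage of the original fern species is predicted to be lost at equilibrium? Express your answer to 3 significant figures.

23.8%

S_new/S_old = (A_new/A_old)^z = 0.45^0.34
= exp(0.34 × ln 0.45) = exp(0.34 × -0.7985) = exp(-0.2715) ≈ 0.7622
Fraction lost = 1 − 0.7622 = 0.2378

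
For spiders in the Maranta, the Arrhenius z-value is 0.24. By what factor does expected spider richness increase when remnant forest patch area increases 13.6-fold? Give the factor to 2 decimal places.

1.87

S₂/S₁ = (A₂/A₁)^z = 13.6^0.24
ln(S₂/S₁) = 0.24 × ln 13.6 = 0.24 × 2.6101 = 0.6264
S₂/S₁ = e^0.6264 ≈ 1.871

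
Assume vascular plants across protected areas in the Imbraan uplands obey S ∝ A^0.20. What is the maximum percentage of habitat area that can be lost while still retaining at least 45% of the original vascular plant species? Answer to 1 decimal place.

98.2%

Need (A_new/A_old)^0.2 = 0.45, so A_new/A_old = 0.45^(1/0.2) = 0.45^5
ln(A_new/A_old) = ln 0.45 / 0.2 = -0.7985 / 0.2 = -3.9925
A_new/A_old = e^-3.9925 ≈ 0.01845
Fraction that can be lost = 1 − 0.01845 = 0.9815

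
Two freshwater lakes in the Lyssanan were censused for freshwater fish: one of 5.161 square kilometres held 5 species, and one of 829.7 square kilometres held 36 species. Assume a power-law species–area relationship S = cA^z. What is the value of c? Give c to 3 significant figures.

2.64

z = ln(S₂/S₁) / ln(A₂/A₁) = ln(36/5) / ln(829.7/5.161) = 1.9741 / 5.0799 = 0.3886
c = S₁ / A₁^z = 5 / 5.161^0.3886 = 5 / 1.892 = 2.642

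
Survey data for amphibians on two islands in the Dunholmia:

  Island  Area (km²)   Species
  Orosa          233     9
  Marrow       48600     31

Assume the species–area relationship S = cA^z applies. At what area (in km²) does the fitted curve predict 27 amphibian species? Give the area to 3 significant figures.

26800 km²

z = ln(31/9) / ln(48600/233) = 1.2368 / 5.3403 = 0.2316
c = 9 / 233^0.2316 = 9 / 3.534 = 2.547
A = (27/2.547)^(1/0.2316) ⇒ ln A = ln(10.6)/0.2316 = 10.1948
A = e^10.1948 ≈ 26765 km²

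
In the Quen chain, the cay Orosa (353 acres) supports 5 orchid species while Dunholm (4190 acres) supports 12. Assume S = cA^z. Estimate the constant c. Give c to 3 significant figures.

0.627

z = ln(S₂/S₁) / ln(A₂/A₁) = ln(12/5) / ln(4190/353) = 0.8755 / 2.4740 = 0.3539
c = S₁ / A₁^z = 5 / 353^0.3539 = 5 / 7.972 = 0.6272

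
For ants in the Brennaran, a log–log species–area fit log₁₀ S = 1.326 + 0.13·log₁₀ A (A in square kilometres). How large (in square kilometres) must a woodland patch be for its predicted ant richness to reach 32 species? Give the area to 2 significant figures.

24 square kilometres

32 = 21.18 × A^0.13  ⇒  A^0.13 = 32/21.18 = 1.511
ln A = ln(1.511) / 0.13 = 0.4125 / 0.13 = 3.1731
A = e^3.1731 ≈ 23.88 square kilometres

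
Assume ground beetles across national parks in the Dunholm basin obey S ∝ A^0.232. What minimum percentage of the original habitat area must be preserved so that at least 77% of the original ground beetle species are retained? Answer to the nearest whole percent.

Need (A_new/A_old)^0.232 = 0.77, so A_new/A_old = 0.77^(1/0.232) = 0.77^4.31
ln(A_new/A_old) = ln 0.77 / 0.232 = -0.2614 / 0.232 = -1.1266
A_new/A_old = e^-1.1266 ≈ 0.3241

32%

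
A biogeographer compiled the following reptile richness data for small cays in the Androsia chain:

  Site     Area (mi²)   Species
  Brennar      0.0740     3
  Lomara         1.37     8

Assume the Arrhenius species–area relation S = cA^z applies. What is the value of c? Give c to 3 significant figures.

7.20

z = ln(S₂/S₁) / ln(A₂/A₁) = ln(8/3) / ln(1.37/0.074) = 0.9808 / 2.9185 = 0.3361
c = S₁ / A₁^z = 3 / 0.074^0.3361 = 3 / 0.4168 = 7.197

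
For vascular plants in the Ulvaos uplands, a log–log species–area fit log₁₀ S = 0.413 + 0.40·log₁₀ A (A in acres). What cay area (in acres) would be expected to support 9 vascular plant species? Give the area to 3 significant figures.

22.5 acres

9 = 2.588 × A^0.4  ⇒  A^0.4 = 9/2.588 = 3.477
ln A = ln(3.477) / 0.4 = 1.2463 / 0.4 = 3.1156
A = e^3.1156 ≈ 22.55 acres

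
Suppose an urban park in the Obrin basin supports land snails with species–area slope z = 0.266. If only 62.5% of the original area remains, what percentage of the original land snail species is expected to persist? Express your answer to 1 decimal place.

S_new/S_old = (A_new/A_old)^z = 0.625^0.266
= exp(0.266 × ln 0.625) = exp(0.266 × -0.4700) = exp(-0.1250) ≈ 0.8825

88.2%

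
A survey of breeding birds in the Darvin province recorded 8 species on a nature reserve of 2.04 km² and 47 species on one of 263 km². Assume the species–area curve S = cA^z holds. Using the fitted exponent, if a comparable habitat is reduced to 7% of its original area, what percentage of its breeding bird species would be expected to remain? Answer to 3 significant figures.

z = ln(47/8) / ln(263/2.04) = 1.7707 / 4.8592 = 0.3644
S_new/S_old = (A_new/A_old)^z = 0.07^0.3644 = exp(0.3644 × -2.6593) = 0.3794

37.9%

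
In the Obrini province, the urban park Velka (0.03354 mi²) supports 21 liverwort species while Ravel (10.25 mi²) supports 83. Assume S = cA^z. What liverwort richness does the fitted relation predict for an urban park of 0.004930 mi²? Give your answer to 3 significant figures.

13.3

z = ln(83/21) / ln(10.25/0.03354) = 1.3743 / 5.7223 = 0.2402
c = 21 / 0.03354^0.2402 = 21 / 0.4425 = 47.46
S₃ = 47.46 × 0.00493^0.2402 = 47.46 × 0.2792 ≈ 13.25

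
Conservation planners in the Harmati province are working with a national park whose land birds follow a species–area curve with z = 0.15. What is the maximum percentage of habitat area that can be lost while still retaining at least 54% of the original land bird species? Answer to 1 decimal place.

Need (A_new/A_old)^0.15 = 0.54, so A_new/A_old = 0.54^(1/0.15) = 0.54^6.667
ln(A_new/A_old) = ln 0.54 / 0.15 = -0.6162 / 0.15 = -4.1079
A_new/A_old = e^-4.1079 ≈ 0.01644
Fraction that can be lost = 1 − 0.01644 = 0.9836

98.4%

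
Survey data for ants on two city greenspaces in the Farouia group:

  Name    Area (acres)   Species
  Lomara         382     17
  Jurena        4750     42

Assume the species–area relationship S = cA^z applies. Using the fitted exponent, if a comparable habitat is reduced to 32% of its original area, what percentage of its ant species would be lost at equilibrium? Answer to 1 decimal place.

33.6%

z = ln(42/17) / ln(4750/382) = 0.9045 / 2.5205 = 0.3588
S_new/S_old = (A_new/A_old)^z = 0.32^0.3588 = exp(0.3588 × -1.1394) = 0.6644
Fraction lost = 1 − 0.6644 = 0.3356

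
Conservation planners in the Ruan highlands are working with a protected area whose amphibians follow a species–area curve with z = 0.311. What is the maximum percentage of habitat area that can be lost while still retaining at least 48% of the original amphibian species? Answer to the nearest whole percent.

Need (A_new/A_old)^0.311 = 0.48, so A_new/A_old = 0.48^(1/0.311) = 0.48^3.215
ln(A_new/A_old) = ln 0.48 / 0.311 = -0.7340 / 0.311 = -2.3600
A_new/A_old = e^-2.3600 ≈ 0.09442
Fraction that can be lost = 1 − 0.09442 = 0.9056

91%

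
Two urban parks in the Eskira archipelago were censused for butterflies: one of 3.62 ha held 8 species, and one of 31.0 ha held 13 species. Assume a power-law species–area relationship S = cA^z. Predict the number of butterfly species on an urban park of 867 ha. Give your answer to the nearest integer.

28

z = ln(13/8) / ln(31/3.62) = 0.4855 / 2.1475 = 0.2261
c = 8 / 3.62^0.2261 = 8 / 1.338 = 5.981
S₃ = 5.981 × 867^0.2261 = 5.981 × 4.616 ≈ 27.61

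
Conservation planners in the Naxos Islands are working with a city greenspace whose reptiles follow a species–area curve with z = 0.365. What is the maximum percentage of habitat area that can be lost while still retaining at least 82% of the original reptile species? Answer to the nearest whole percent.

Need (A_new/A_old)^0.365 = 0.82, so A_new/A_old = 0.82^(1/0.365) = 0.82^2.74
ln(A_new/A_old) = ln 0.82 / 0.365 = -0.1985 / 0.365 = -0.5437
A_new/A_old = e^-0.5437 ≈ 0.5806
Fraction that can be lost = 1 − 0.5806 = 0.4194

42%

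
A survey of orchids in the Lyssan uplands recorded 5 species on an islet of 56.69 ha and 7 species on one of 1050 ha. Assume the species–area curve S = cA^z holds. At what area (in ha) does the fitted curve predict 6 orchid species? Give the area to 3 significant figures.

z = ln(7/5) / ln(1050/56.69) = 0.3365 / 2.9189 = 0.1153
c = 5 / 56.69^0.1153 = 5 / 1.593 = 3.139
A = (6/3.139)^(1/0.1153) ⇒ ln A = ln(1.911)/0.1153 = 5.6193
A = e^5.6193 ≈ 275.7 ha

276 ha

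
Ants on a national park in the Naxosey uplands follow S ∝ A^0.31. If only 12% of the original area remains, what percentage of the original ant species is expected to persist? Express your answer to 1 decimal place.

S_new/S_old = (A_new/A_old)^z = 0.12^0.31
= exp(0.31 × ln 0.12) = exp(0.31 × -2.1203) = exp(-0.6573) ≈ 0.5183

51.8%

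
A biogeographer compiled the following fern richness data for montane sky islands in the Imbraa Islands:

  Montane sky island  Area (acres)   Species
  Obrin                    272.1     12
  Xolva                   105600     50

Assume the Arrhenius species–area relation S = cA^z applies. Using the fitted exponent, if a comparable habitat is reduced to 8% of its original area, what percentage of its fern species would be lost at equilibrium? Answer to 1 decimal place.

z = ln(50/12) / ln(105600/272.1) = 1.4271 / 5.9612 = 0.2394
S_new/S_old = (A_new/A_old)^z = 0.08^0.2394 = exp(0.2394 × -2.5257) = 0.5463
Fraction lost = 1 − 0.5463 = 0.4537

45.4%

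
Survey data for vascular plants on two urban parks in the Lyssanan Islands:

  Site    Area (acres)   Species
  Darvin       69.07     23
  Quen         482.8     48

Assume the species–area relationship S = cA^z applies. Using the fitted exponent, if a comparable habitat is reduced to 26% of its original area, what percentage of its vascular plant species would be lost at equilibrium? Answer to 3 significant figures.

39.9%

z = ln(48/23) / ln(482.8/69.07) = 0.7357 / 1.9445 = 0.3784
S_new/S_old = (A_new/A_old)^z = 0.26^0.3784 = exp(0.3784 × -1.3471) = 0.6007
Fraction lost = 1 − 0.6007 = 0.3993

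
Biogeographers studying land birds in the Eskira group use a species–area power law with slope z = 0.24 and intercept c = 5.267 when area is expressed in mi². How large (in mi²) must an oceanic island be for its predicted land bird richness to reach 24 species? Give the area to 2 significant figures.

560 mi²

24 = 5.267 × A^0.24  ⇒  A^0.24 = 24/5.267 = 4.557
ln A = ln(4.557) / 0.24 = 1.5166 / 0.24 = 6.3191
A = e^6.3191 ≈ 555.1 mi²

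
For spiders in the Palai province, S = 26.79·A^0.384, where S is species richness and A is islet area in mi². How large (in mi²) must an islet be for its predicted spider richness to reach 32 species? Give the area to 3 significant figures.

32 = 26.79 × A^0.384  ⇒  A^0.384 = 32/26.79 = 1.194
ln A = ln(1.194) / 0.384 = 0.1777 / 0.384 = 0.4628
A = e^0.4628 ≈ 1.588 mi²

1.59 mi²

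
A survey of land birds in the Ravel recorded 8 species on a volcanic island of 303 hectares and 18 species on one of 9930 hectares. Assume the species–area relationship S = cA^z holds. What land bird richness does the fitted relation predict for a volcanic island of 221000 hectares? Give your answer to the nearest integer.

z = ln(18/8) / ln(9930/303) = 0.8109 / 3.4896 = 0.2324
c = 8 / 303^0.2324 = 8 / 3.773 = 2.12
S₃ = 2.12 × 221000^0.2324 = 2.12 × 17.46 ≈ 37.02

37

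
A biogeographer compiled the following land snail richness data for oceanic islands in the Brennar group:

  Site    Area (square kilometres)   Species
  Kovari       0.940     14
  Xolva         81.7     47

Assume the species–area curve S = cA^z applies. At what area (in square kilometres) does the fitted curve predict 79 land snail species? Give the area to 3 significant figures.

z = ln(47/14) / ln(81.7/0.94) = 1.2111 / 4.4649 = 0.2712
c = 14 / 0.94^0.2712 = 14 / 0.9834 = 14.24
A = (79/14.24)^(1/0.2712) ⇒ ln A = ln(5.549)/0.2712 = 6.3176
A = e^6.3176 ≈ 554.2 square kilometres

554 square kilometres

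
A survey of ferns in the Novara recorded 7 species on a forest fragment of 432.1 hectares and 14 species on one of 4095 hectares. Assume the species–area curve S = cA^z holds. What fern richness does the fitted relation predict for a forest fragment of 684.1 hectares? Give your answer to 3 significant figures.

z = ln(14/7) / ln(4095/432.1) = 0.6931 / 2.2489 = 0.3082
c = 7 / 432.1^0.3082 = 7 / 6.491 = 1.078
S₃ = 1.078 × 684.1^0.3082 = 1.078 × 7.479 ≈ 8.065

8.06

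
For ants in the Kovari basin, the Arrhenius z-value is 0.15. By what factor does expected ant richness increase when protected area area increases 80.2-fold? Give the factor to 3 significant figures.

1.93

S₂/S₁ = (A₂/A₁)^z = 80.2^0.15
ln(S₂/S₁) = 0.15 × ln 80.2 = 0.15 × 4.3845 = 0.6577
S₂/S₁ = e^0.6577 ≈ 1.93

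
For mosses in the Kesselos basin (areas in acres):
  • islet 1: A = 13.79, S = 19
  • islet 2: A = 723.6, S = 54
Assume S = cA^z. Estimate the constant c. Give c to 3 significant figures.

9.51

z = ln(S₂/S₁) / ln(A₂/A₁) = ln(54/19) / ln(723.6/13.79) = 1.0445 / 3.9603 = 0.2638
c = S₁ / A₁^z = 19 / 13.79^0.2638 = 19 / 1.998 = 9.51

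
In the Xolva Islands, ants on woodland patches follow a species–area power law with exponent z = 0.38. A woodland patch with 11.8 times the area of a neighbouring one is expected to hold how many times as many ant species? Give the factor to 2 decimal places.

2.55

S₂/S₁ = (A₂/A₁)^z = 11.8^0.38
ln(S₂/S₁) = 0.38 × ln 11.8 = 0.38 × 2.4681 = 0.9379
S₂/S₁ = e^0.9379 ≈ 2.555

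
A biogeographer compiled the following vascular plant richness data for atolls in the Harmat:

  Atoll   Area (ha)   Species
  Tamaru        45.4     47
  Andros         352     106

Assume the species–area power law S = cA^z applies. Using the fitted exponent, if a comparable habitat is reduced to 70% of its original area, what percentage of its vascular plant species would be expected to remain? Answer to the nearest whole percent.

87%

z = ln(106/47) / ln(352/45.4) = 0.8133 / 2.0481 = 0.3971
S_new/S_old = (A_new/A_old)^z = 0.7^0.3971 = exp(0.3971 × -0.3567) = 0.8679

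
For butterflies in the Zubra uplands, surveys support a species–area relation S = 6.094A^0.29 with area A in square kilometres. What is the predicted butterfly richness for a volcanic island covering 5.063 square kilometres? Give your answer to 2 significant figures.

S = 6.094 × 5.063^0.29 = 6.094 × 1.601 ≈ 9.754

9.8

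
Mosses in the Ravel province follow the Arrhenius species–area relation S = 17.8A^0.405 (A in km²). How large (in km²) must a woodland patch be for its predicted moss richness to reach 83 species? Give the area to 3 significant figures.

83 = 17.8 × A^0.405  ⇒  A^0.405 = 83/17.8 = 4.663
ln A = ln(4.663) / 0.405 = 1.5396 / 0.405 = 3.8016
A = e^3.8016 ≈ 44.77 km²

44.8 km²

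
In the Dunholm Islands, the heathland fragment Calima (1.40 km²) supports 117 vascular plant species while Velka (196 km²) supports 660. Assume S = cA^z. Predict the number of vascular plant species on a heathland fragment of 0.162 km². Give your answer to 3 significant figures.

55.0

z = ln(660/117) / ln(196/1.4) = 1.7301 / 4.9416 = 0.3501
c = 117 / 1.4^0.3501 = 117 / 1.125 = 104
S₃ = 104 × 0.162^0.3501 = 104 × 0.5288 ≈ 54.99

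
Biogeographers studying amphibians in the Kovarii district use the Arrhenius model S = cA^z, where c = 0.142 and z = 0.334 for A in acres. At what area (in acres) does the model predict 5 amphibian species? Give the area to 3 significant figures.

5 = 0.142 × A^0.334  ⇒  A^0.334 = 5/0.142 = 35.21
ln A = ln(35.21) / 0.334 = 3.5614 / 0.334 = 10.6628
A = e^10.6628 ≈ 42735 acres

42700 acres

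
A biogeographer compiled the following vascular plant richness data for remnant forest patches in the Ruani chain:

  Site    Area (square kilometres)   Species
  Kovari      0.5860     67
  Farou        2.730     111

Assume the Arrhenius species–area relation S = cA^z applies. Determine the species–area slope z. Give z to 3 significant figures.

0.328

Taking logs: ln S = ln c + z ln A, so z = (ln S₂ − ln S₁)/(ln A₂ − ln A₁).
z = ln(111/67) / ln(2.73/0.586) = ln(1.657) / ln(4.659) = 0.5048 / 1.5387 = 0.3281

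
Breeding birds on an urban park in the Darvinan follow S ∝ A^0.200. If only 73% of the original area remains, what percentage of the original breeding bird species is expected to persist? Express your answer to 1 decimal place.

93.9%

S_new/S_old = (A_new/A_old)^z = 0.73^0.2
= exp(0.2 × ln 0.73) = exp(0.2 × -0.3147) = exp(-0.0629) ≈ 0.939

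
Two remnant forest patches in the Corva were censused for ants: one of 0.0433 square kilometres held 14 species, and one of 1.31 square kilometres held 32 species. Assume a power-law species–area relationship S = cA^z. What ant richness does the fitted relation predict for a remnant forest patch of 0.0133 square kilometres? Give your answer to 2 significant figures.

11

z = ln(32/14) / ln(1.31/0.0433) = 0.8267 / 3.4096 = 0.2425
c = 14 / 0.0433^0.2425 = 14 / 0.4671 = 29.97
S₃ = 29.97 × 0.0133^0.2425 = 29.97 × 0.3508 ≈ 10.52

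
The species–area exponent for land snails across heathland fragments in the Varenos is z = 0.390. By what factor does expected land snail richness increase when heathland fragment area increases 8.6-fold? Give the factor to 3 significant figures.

2.31

S₂/S₁ = (A₂/A₁)^z = 8.6^0.39
ln(S₂/S₁) = 0.39 × ln 8.6 = 0.39 × 2.1518 = 0.8392
S₂/S₁ = e^0.8392 ≈ 2.314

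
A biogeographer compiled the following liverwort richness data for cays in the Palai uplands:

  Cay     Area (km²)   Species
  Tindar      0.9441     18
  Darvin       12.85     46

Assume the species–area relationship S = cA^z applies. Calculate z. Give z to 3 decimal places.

0.359

Taking logs: ln S = ln c + z ln A, so z = (ln S₂ − ln S₁)/(ln A₂ − ln A₁).
z = ln(46/18) / ln(12.85/0.9441) = ln(2.556) / ln(13.61) = 0.9383 / 2.6109 = 0.3594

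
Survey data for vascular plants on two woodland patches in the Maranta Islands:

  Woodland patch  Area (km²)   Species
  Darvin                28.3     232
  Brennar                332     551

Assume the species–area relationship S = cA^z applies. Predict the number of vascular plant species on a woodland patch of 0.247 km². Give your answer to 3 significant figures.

43.9

z = ln(551/232) / ln(332/28.3) = 0.8650 / 2.4623 = 0.3513
c = 232 / 28.3^0.3513 = 232 / 3.236 = 71.69
S₃ = 71.69 × 0.247^0.3513 = 71.69 × 0.6119 ≈ 43.87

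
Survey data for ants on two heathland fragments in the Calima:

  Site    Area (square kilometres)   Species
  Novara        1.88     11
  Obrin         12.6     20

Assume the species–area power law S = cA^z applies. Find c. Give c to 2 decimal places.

9.02

z = ln(S₂/S₁) / ln(A₂/A₁) = ln(20/11) / ln(12.6/1.88) = 0.5978 / 1.9024 = 0.3142
c = S₁ / A₁^z = 11 / 1.88^0.3142 = 11 / 1.219 = 9.021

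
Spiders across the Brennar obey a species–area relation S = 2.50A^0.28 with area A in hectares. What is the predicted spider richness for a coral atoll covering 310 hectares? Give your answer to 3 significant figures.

12.5

S = 2.5 × 310^0.28
ln S = ln 2.5 + 0.28 × ln 310 = 0.9163 + 0.28 × 5.7366 = 2.5225
S = e^2.5225 ≈ 12.46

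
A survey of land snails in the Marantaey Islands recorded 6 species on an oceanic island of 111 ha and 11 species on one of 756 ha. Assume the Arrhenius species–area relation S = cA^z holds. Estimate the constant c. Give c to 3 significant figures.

z = ln(S₂/S₁) / ln(A₂/A₁) = ln(11/6) / ln(756/111) = 0.6061 / 1.9185 = 0.3159
c = S₁ / A₁^z = 6 / 111^0.3159 = 6 / 4.428 = 1.355

1.36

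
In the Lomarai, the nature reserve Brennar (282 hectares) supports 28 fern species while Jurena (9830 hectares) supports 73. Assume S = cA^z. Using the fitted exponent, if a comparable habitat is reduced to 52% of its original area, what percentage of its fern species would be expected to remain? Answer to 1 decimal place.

83.8%

z = ln(73/28) / ln(9830/282) = 0.9583 / 3.5513 = 0.2698
S_new/S_old = (A_new/A_old)^z = 0.52^0.2698 = exp(0.2698 × -0.6539) = 0.8382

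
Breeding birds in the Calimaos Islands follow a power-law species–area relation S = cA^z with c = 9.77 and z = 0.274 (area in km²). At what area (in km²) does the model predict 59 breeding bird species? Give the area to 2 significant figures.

59 = 9.77 × A^0.274  ⇒  A^0.274 = 59/9.77 = 6.039
ln A = ln(6.039) / 0.274 = 1.7982 / 0.274 = 6.5629
A = e^6.5629 ≈ 708.3 km²

710 km²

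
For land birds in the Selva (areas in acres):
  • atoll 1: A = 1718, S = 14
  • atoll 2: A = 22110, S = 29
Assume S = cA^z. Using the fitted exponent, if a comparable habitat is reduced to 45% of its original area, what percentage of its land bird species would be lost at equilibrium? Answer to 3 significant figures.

20.4%

z = ln(29/14) / ln(22110/1718) = 0.7282 / 2.5549 = 0.2850
S_new/S_old = (A_new/A_old)^z = 0.45^0.2850 = exp(0.2850 × -0.7985) = 0.7964
Fraction lost = 1 − 0.7964 = 0.2036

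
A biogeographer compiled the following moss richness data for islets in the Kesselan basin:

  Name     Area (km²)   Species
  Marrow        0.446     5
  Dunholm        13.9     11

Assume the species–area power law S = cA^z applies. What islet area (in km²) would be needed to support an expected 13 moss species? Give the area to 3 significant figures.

28.8 km²

z = ln(11/5) / ln(13.9/0.446) = 0.7885 / 3.4393 = 0.2292
c = 5 / 0.446^0.2292 = 5 / 0.831 = 6.017
A = (13/6.017)^(1/0.2292) ⇒ ln A = ln(2.161)/0.2292 = 3.3606
A = e^3.3606 ≈ 28.81 km²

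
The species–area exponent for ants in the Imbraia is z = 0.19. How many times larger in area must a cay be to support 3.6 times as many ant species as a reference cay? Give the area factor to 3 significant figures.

847

(A₂/A₁)^0.19 = 3.6, so A₂/A₁ = 3.6^(1/0.19) = 3.6^5.263
ln(A₂/A₁) = ln 3.6 / 0.19 = 1.2809 / 0.19 = 6.7418
A₂/A₁ = e^6.7418 ≈ 847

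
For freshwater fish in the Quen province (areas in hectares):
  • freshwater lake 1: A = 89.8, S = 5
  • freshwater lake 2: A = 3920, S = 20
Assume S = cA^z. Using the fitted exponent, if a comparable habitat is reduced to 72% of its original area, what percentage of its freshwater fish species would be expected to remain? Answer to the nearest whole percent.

89%

z = ln(20/5) / ln(3920/89.8) = 1.3863 / 3.7763 = 0.3671
S_new/S_old = (A_new/A_old)^z = 0.72^0.3671 = exp(0.3671 × -0.3285) = 0.8864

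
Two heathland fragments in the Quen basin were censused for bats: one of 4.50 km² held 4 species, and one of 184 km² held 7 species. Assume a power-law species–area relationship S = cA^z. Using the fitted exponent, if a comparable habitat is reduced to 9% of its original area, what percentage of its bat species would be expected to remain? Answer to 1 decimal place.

z = ln(7/4) / ln(184/4.5) = 0.5596 / 3.7109 = 0.1508
S_new/S_old = (A_new/A_old)^z = 0.09^0.1508 = exp(0.1508 × -2.4079) = 0.6955

69.5%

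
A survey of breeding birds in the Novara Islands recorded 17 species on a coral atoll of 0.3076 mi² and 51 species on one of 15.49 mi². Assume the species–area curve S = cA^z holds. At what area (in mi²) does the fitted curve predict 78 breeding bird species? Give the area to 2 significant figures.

71 mi²

z = ln(51/17) / ln(15.49/0.3076) = 1.0986 / 3.9191 = 0.2803
c = 17 / 0.3076^0.2803 = 17 / 0.7186 = 23.66
A = (78/23.66)^(1/0.2803) ⇒ ln A = ln(3.297)/0.2803 = 4.2559
A = e^4.2559 ≈ 70.52 mi²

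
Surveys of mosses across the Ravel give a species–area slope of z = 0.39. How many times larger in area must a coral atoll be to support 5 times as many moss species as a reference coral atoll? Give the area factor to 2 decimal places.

61.98

(A₂/A₁)^0.39 = 5, so A₂/A₁ = 5^(1/0.39) = 5^2.564
ln(A₂/A₁) = ln 5 / 0.39 = 1.6094 / 0.39 = 4.1268
A₂/A₁ = e^4.1268 ≈ 61.98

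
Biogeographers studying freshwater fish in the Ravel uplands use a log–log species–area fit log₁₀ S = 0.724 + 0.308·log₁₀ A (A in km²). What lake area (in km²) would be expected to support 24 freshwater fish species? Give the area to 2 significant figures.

140 km²

24 = 5.297 × A^0.308  ⇒  A^0.308 = 24/5.297 = 4.531
ln A = ln(4.531) / 0.308 = 1.5110 / 0.308 = 4.9058
A = e^4.9058 ≈ 135.1 km²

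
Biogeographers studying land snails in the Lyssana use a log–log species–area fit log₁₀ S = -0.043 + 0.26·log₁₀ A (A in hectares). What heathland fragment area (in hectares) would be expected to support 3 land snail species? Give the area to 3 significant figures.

3 = 0.9057 × A^0.26  ⇒  A^0.26 = 3/0.9057 = 3.312
ln A = ln(3.312) / 0.26 = 1.1976 / 0.26 = 4.6062
A = e^4.6062 ≈ 100.1 hectares

100 hectares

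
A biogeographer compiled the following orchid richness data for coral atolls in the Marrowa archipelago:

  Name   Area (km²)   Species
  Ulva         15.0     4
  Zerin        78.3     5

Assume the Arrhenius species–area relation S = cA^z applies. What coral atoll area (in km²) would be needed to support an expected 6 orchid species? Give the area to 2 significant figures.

z = ln(5/4) / ln(78.3/15) = 0.2231 / 1.6525 = 0.1350
c = 4 / 15^0.1350 = 4 / 1.441 = 2.775
A = (6/2.775)^(1/0.1350) ⇒ ln A = ln(2.162)/0.1350 = 5.7107
A = e^5.7107 ≈ 302.1 km²

300 km²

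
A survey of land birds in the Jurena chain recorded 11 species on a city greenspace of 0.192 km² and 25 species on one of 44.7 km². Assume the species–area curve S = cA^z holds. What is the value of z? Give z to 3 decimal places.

0.151

Taking logs: ln S = ln c + z ln A, so z = (ln S₂ − ln S₁)/(ln A₂ − ln A₁).
z = ln(25/11) / ln(44.7/0.192) = ln(2.273) / ln(232.8) = 0.8210 / 5.4502 = 0.1506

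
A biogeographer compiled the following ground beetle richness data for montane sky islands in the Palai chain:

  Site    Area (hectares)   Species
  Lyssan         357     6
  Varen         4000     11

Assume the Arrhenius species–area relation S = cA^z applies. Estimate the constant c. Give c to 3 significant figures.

1.37

z = ln(S₂/S₁) / ln(A₂/A₁) = ln(11/6) / ln(4000/357) = 0.6061 / 2.4163 = 0.2509
c = S₁ / A₁^z = 6 / 357^0.2509 = 6 / 4.369 = 1.373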